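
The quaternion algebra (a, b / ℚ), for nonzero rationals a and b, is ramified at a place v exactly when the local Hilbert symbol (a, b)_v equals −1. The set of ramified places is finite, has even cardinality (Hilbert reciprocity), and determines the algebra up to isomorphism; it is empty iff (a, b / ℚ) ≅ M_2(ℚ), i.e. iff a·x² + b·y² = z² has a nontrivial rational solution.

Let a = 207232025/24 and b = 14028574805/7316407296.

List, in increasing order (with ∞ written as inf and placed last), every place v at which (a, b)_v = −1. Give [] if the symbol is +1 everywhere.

(a, b) ≡ (6006, 5) mod (ℚ^×)²; places V = {2, 3, 5, 7, 11, 13, 23, 47, ∞}.
(a,b)_∞: sgn(6006)=+, sgn(5)=+, so +1.
(a,b)_5: α=2, u≡4; β=1, v≡1 (mod 5); (4|5)=+1, (1|5)=+1; sign (−1)^0·+1^1·+1^2 = +1.
(a,b)_3: α=-1, u≡1; β=-10, v≡2 (mod 3); (1|3)=+1, (2|3)=-1; sign (−1)^0·+1^-10·-1^-1 = -1.
(a,b)_23: α=0, u≡1; β=2, v≡22 (mod 23); (1|23)=+1, (22|23)=-1; sign (−1)^0·+1^2·-1^0 = +1.
(a,b)_13: α=3, u≡8; β=0, v≡8 (mod 13); (8|13)=-1, (8|13)=-1; sign (−1)^0·-1^0·-1^3 = -1.
(a,b)_47: α=0, u≡2; β=2, v≡15 (mod 47); (2|47)=+1, (15|47)=-1; sign (−1)^0·+1^2·-1^0 = +1.
(a,b)_11: α=1, u≡2; β=-2, v≡3 (mod 11); (2|11)=-1, (3|11)=+1; sign (−1)^0·-1^-2·+1^1 = +1.
(a,b)_7: α=3, u≡4; β=4, v≡5 (mod 7); (4|7)=+1, (5|7)=-1; sign (−1)^0·+1^4·-1^3 = -1.
(a,b)_2: α=-3, β=-10; u≡3, v≡5 (mod 8); ε(u)ε(v)=1·0, αω(v)=-3·1, βω(u)=-10·1; sum ≡ 1  ⇒  -1.
|Ram(6006, 5)| = 4, even; anisotropic at {2, 3, 7, 13}.

[2, 3, 7, 13]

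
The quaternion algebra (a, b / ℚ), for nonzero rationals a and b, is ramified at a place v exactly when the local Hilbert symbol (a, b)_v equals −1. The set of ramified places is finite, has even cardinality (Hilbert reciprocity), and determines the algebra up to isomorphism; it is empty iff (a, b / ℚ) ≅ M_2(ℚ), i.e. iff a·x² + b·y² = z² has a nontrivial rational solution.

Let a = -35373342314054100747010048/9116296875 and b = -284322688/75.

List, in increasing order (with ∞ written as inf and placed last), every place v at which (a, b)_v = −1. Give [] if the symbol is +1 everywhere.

[3, 13, 17, inf]

(a, b) ≡ (-741, -25194) mod (ℚ^×)²; places V = {2, 3, 5, 7, 11, 13, 17, 19, 23, ∞}.
(a,b)_7: α=-4, u≡1; β=0, v≡3 (mod 7); (1|7)=+1, (3|7)=-1; sign (−1)^0·+1^0·-1^-4 = +1.
(a,b)_19: α=3, u≡14; β=1, v≡9 (mod 19); (14|19)=-1, (9|19)=+1; sign (−1)^1·-1^1·+1^3 = +1.
(a,b)_2: α=14, β=7; u≡3, v≡3 (mod 8); ε(u)ε(v)=1·1, αω(v)=14·1, βω(u)=7·1; sum ≡ 0  ⇒  +1.
(a,b)_3: α=-5, u≡2; β=-1, v≡2 (mod 3); (2|3)=-1, (2|3)=-1; sign (−1)^1·-1^-1·-1^-5 = -1.
(a,b)_13: α=3, u≡8; β=1, v≡12 (mod 13); (8|13)=-1, (12|13)=+1; sign (−1)^0·-1^1·+1^3 = -1.
(a,b)_11: α=6, u≡7; β=0, v≡6 (mod 11); (7|11)=-1, (6|11)=-1; sign (−1)^0·-1^0·-1^6 = +1.
(a,b)_17: α=2, u≡14; β=1, v≡6 (mod 17); (14|17)=-1, (6|17)=-1; sign (−1)^0·-1^1·-1^2 = -1.
(a,b)_5: α=-6, u≡4; β=-2, v≡4 (mod 5); (4|5)=+1, (4|5)=+1; sign (−1)^0·+1^-2·+1^-6 = +1.
(a,b)_∞: sgn(-741)=−, sgn(-25194)=−, so -1.
(a,b)_23: α=4, u≡9; β=2, v≡14 (mod 23); (9|23)=+1, (14|23)=-1; sign (−1)^0·+1^2·-1^4 = +1.
Ram(-741, -25194) = {3, 13, 17, ∞}; no ℚ_3-point on the conic.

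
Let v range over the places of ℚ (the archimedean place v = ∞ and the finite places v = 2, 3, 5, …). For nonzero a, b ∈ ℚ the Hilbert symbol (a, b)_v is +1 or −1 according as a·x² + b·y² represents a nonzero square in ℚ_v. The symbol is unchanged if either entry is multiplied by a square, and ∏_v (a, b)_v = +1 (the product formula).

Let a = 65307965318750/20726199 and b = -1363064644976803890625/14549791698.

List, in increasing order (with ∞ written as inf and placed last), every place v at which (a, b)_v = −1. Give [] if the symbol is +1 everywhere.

(a, b) ≡ (4290, -2) mod (ℚ^×)²; places V = {2, 3, 5, 7, 11, 13, 17, 37, ∞}.
(a,b)_37: α=2, u≡13; β=6, v≡22 (mod 37); (13|37)=-1, (22|37)=-1; sign (−1)^0·-1^6·-1^2 = +1.
(a,b)_11: α=1, u≡9; β=0, v≡1 (mod 11); (9|11)=+1, (1|11)=+1; sign (−1)^0·+1^0·+1^1 = +1.
(a,b)_3: α=-13, u≡2; β=-16, v≡1 (mod 3); (2|3)=-1, (1|3)=+1; sign (−1)^0·-1^-16·+1^-13 = +1.
(a,b)_2: α=1, β=-1; u≡1, v≡7 (mod 8); ε(u)ε(v)=0·1, αω(v)=1·0, βω(u)=-1·0; sum ≡ 0  ⇒  +1.
(a,b)_5: α=5, u≡3; β=6, v≡2 (mod 5); (3|5)=-1, (2|5)=-1; sign (−1)^0·-1^6·-1^5 = -1.
(a,b)_17: α=2, u≡7; β=2, v≡16 (mod 17); (7|17)=-1, (16|17)=+1; sign (−1)^0·-1^2·+1^2 = +1.
(a,b)_∞: sgn(4290)=+, sgn(-2)=−, so +1.
(a,b)_13: α=-1, u≡8; β=-2, v≡7 (mod 13); (8|13)=-1, (7|13)=-1; sign (−1)^0·-1^-2·-1^-1 = -1.
(a,b)_7: α=4, u≡6; β=6, v≡5 (mod 7); (6|7)=-1, (5|7)=-1; sign (−1)^0·-1^6·-1^4 = +1.
(4290, -2 / ℚ) ramifies at {5, 13}: a division algebra.

[5, 13]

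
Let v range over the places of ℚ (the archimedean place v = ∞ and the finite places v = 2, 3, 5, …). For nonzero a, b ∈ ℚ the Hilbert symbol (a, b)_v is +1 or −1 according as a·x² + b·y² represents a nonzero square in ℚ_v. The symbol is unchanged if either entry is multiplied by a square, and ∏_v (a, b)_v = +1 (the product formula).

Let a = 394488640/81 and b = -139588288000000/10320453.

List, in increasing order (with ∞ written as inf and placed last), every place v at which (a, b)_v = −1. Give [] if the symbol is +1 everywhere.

[7, 13, 23, 31]

(a, b) ≡ (6163885, -53599) mod (ℚ^×)²; places V = {2, 3, 5, 7, 11, 13, 19, 23, 31, ∞}.
(a,b)_19: α=1, u≡5; β=1, v≡18 (mod 19); (5|19)=+1, (18|19)=-1; sign (−1)^1·+1^1·-1^1 = +1.
(a,b)_31: α=1, u≡5; β=1, v≡2 (mod 31); (5|31)=+1, (2|31)=+1; sign (−1)^1·+1^1·+1^1 = -1.
(a,b)_13: α=1, u≡10; β=-1, v≡7 (mod 13); (10|13)=+1, (7|13)=-1; sign (−1)^0·+1^-1·-1^1 = -1.
(a,b)_3: α=-4, u≡1; β=-8, v≡2 (mod 3); (1|3)=+1, (2|3)=-1; sign (−1)^0·+1^-8·-1^-4 = +1.
(a,b)_7: α=1, u≡1; β=1, v≡1 (mod 7); (1|7)=+1, (1|7)=+1; sign (−1)^1·+1^1·+1^1 = -1.
(a,b)_23: α=1, u≡10; β=2, v≡11 (mod 23); (10|23)=-1, (11|23)=-1; sign (−1)^0·-1^2·-1^1 = -1.
(a,b)_∞: sgn(6163885)=+, sgn(-53599)=−, so +1.
(a,b)_11: α=0, u≡10; β=-2, v≡4 (mod 11); (10|11)=-1, (4|11)=+1; sign (−1)^0·-1^-2·+1^0 = +1.
(a,b)_5: α=1, u≡3; β=6, v≡1 (mod 5); (3|5)=-1, (1|5)=+1; sign (−1)^0·-1^6·+1^1 = +1.
(a,b)_2: α=6, β=12; u≡5, v≡1 (mod 8); ε(u)ε(v)=0·0, αω(v)=6·0, βω(u)=12·1; sum ≡ 0  ⇒  +1.
(6163885, -53599 / ℚ) ramifies at {7, 13, 23, 31}: a division algebra.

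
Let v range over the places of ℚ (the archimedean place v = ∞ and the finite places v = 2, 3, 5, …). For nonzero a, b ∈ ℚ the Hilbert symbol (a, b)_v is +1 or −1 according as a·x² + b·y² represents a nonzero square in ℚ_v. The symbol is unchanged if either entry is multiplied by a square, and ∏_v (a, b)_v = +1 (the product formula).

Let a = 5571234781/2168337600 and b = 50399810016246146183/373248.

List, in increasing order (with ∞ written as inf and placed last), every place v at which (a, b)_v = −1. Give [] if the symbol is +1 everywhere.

(a, b) ≡ (88319, 294814) mod (ℚ^×)²; places V = {2, 3, 5, 7, 11, 13, 17, 23, 29, 31, 37, 47, ∞}.
(a,b)_29: α=0, u≡17; β=1, v≡9 (mod 29); (17|29)=-1, (9|29)=+1; sign (−1)^0·-1^1·+1^0 = -1.
(a,b)_17: α=2, u≡2; β=1, v≡8 (mod 17); (2|17)=+1, (8|17)=+1; sign (−1)^0·+1^1·+1^2 = +1.
(a,b)_5: α=-2, u≡4; β=0, v≡1 (mod 5); (4|5)=+1, (1|5)=+1; sign (−1)^0·+1^0·+1^-2 = +1.
(a,b)_∞: sgn(88319)=+, sgn(294814)=+, so +1.
(a,b)_37: α=1, u≡22; β=2, v≡8 (mod 37); (22|37)=-1, (8|37)=-1; sign (−1)^0·-1^2·-1^1 = -1.
(a,b)_11: α=-1, u≡7; β=0, v≡5 (mod 11); (7|11)=-1, (5|11)=+1; sign (−1)^0·-1^0·+1^-1 = +1.
(a,b)_13: α=-2, u≡9; β=1, v≡8 (mod 13); (9|13)=+1, (8|13)=-1; sign (−1)^0·+1^1·-1^-2 = +1.
(a,b)_47: α=0, u≡42; β=2, v≡15 (mod 47); (42|47)=+1, (15|47)=-1; sign (−1)^0·+1^2·-1^0 = +1.
(a,b)_31: α=1, u≡19; β=2, v≡9 (mod 31); (19|31)=+1, (9|31)=+1; sign (−1)^0·+1^2·+1^1 = +1.
(a,b)_23: α=0, u≡22; β=1, v≡20 (mod 23); (22|23)=-1, (20|23)=-1; sign (−1)^0·-1^1·-1^0 = -1.
(a,b)_3: α=-6, u≡2; β=-6, v≡1 (mod 3); (2|3)=-1, (1|3)=+1; sign (−1)^0·-1^-6·+1^-6 = +1.
(a,b)_2: α=-6, β=-9; u≡7, v≡7 (mod 8); ε(u)ε(v)=1·1, αω(v)=-6·0, βω(u)=-9·0; sum ≡ 1  ⇒  -1.
(a,b)_7: α=5, u≡6; β=6, v≡4 (mod 7); (6|7)=-1, (4|7)=+1; sign (−1)^0·-1^6·+1^5 = +1.
|Ram(88319, 294814)| = 4, even; anisotropic at {2, 23, 29, 37}.

[2, 23, 29, 37]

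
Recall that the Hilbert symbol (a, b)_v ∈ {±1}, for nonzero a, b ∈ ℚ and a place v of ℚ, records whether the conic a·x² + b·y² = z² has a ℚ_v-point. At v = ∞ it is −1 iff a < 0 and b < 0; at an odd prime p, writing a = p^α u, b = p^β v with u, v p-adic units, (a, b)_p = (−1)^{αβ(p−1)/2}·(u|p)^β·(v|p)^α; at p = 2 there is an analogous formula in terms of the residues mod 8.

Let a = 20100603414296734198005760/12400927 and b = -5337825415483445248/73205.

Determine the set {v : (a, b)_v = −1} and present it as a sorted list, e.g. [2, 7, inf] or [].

[5, 13, 19, 29]

(a, b) ≡ (606970, -665) mod (ℚ^×)²; places V = {2, 5, 7, 11, 13, 19, 23, 29, ∞}.
(a,b)_11: α=-6, u≡9; β=-4, v≡2 (mod 11); (9|11)=+1, (2|11)=-1; sign (−1)^0·+1^-4·-1^-6 = +1.
(a,b)_5: α=1, u≡1; β=-1, v≡2 (mod 5); (1|5)=+1, (2|5)=-1; sign (−1)^0·+1^-1·-1^1 = -1.
(a,b)_19: α=6, u≡18; β=5, v≡15 (mod 19); (18|19)=-1, (15|19)=-1; sign (−1)^0·-1^5·-1^6 = -1.
(a,b)_13: α=3, u≡5; β=2, v≡5 (mod 13); (5|13)=-1, (5|13)=-1; sign (−1)^0·-1^2·-1^3 = -1.
(a,b)_2: α=17, β=12; u≡5, v≡7 (mod 8); ε(u)ε(v)=0·1, αω(v)=17·0, βω(u)=12·1; sum ≡ 0  ⇒  +1.
(a,b)_23: α=3, u≡3; β=2, v≡2 (mod 23); (3|23)=+1, (2|23)=+1; sign (−1)^0·+1^2·+1^3 = +1.
(a,b)_29: α=3, u≡21; β=2, v≡19 (mod 29); (21|29)=-1, (19|29)=-1; sign (−1)^0·-1^2·-1^3 = -1.
(a,b)_7: α=-1, u≡1; β=1, v≡5 (mod 7); (1|7)=+1, (5|7)=-1; sign (−1)^1·+1^1·-1^-1 = +1.
(a,b)_∞: sgn(606970)=+, sgn(-665)=−, so +1.
|Ram(606970, -665)| = 4, even; anisotropic at {5, 13, 19, 29}.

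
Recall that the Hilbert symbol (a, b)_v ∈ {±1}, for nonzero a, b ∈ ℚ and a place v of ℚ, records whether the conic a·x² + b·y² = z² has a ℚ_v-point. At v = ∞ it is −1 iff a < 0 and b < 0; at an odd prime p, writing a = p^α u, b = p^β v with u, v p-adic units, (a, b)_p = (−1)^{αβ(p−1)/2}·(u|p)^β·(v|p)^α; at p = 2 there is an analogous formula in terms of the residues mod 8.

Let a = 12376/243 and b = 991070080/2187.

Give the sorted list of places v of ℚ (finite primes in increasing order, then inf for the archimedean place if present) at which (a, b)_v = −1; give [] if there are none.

[2, 3, 5, 7, 13, 17]

Mod squares: a ≡ 9282, b ≡ 5610. Check v ∈ {∞, 2, 3, 5, 7, 11, 13, 17}.
v=∞: 9282 > 0 and 5610 > 0  ⇒  (a,b)_∞ = +1.
v=7: a=7^1·(≡5), b=7^2·(≡5) mod 7; (5|7)=-1, (5|7)=-1; (−1)^{1·2·3}·(-1)^2·(-1)^1 = -1.
v=3: a=3^-5·(≡1), b=3^-7·(≡1) mod 3; (1|3)=+1, (1|3)=+1; (−1)^{-5·-7·1}·(+1)^-7·(+1)^-5 = -1.
v=13: a=13^1·(≡9), b=13^2·(≡11) mod 13; (9|13)=+1, (11|13)=-1; (−1)^{1·2·6}·(+1)^2·(-1)^1 = -1.
v=5: a=5^0·(≡2), b=5^1·(≡3) mod 5; (2|5)=-1, (3|5)=-1; (−1)^{0·1·2}·(-1)^1·(-1)^0 = -1.
v=17: a=17^1·(≡13), b=17^1·(≡5) mod 17; (13|17)=+1, (5|17)=-1; (−1)^{1·1·8}·(+1)^1·(-1)^1 = -1.
v=11: a=11^0·(≡1), b=11^1·(≡1) mod 11; (1|11)=+1, (1|11)=+1; (−1)^{0·1·5}·(+1)^1·(+1)^0 = +1.
v=2: v_2(a)=3, v_2(b)=7; units ≡ 1, 5 (mod 8); ε·ε+αω+βω = 0·0+3·1+7·0 ≡ 1  ⇒  (a,b)_2 = -1.
(9282, 5610 / ℚ) ramifies at {2, 3, 5, 7, 13, 17}: a division algebra.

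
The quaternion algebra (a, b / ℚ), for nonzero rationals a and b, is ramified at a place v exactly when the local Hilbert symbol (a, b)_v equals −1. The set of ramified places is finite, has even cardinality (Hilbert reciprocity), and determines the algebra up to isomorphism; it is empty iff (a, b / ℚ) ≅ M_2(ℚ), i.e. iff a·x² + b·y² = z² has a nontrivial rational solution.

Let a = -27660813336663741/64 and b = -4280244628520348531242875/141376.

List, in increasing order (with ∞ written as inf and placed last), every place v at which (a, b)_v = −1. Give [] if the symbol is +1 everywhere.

(a, b) ≡ (-741, -56623515) mod (ℚ^×)²; places V = {2, 3, 5, 13, 17, 19, 29, 31, 47, ∞}.
(a,b)_19: α=1, u≡10; β=1, v≡10 (mod 19); (10|19)=-1, (10|19)=-1; sign (−1)^1·-1^1·-1^1 = -1.
(a,b)_47: α=0, u≡44; β=-2, v≡37 (mod 47); (44|47)=-1, (37|47)=+1; sign (−1)^0·-1^-2·+1^0 = +1.
(a,b)_∞: sgn(-741)=−, sgn(-56623515)=−, so -1.
(a,b)_3: α=13, u≡2; β=17, v≡1 (mod 3); (2|3)=-1, (1|3)=+1; sign (−1)^1·-1^17·+1^13 = +1.
(a,b)_13: α=1, u≡2; β=1, v≡6 (mod 13); (2|13)=-1, (6|13)=-1; sign (−1)^0·-1^1·-1^1 = +1.
(a,b)_17: α=4, u≡12; β=5, v≡2 (mod 17); (12|17)=-1, (2|17)=+1; sign (−1)^0·-1^5·+1^4 = -1.
(a,b)_29: α=2, u≡25; β=3, v≡13 (mod 29); (25|29)=+1, (13|29)=+1; sign (−1)^0·+1^3·+1^2 = +1.
(a,b)_31: α=0, u≡26; β=1, v≡24 (mod 31); (26|31)=-1, (24|31)=-1; sign (−1)^0·-1^1·-1^0 = -1.
(a,b)_2: α=-6, β=-6; u≡3, v≡5 (mod 8); ε(u)ε(v)=1·0, αω(v)=-6·1, βω(u)=-6·1; sum ≡ 0  ⇒  +1.
(a,b)_5: α=0, u≡1; β=3, v≡2 (mod 5); (1|5)=+1, (2|5)=-1; sign (−1)^0·+1^3·-1^0 = +1.
|Ram(-741, -56623515)| = 4, even; anisotropic at {17, 19, 31, ∞}.

[17, 19, 31, inf]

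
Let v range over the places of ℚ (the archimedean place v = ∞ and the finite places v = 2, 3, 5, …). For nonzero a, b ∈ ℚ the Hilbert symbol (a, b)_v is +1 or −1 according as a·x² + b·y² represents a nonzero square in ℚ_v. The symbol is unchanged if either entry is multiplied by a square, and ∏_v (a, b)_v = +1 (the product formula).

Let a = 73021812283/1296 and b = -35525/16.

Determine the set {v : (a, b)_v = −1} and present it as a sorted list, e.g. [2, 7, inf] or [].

[2, 29]

Mod squares: a ≡ 43, b ≡ -29. Check v ∈ {∞, 2, 3, 5, 7, 29, 43}.
v=5: a=5^0·(≡3), b=5^2·(≡4) mod 5; (3|5)=-1, (4|5)=+1; (−1)^{0·2·2}·(-1)^2·(+1)^0 = +1.
v=43: a=43^1·(≡16), b=43^0·(≡13) mod 43; (16|43)=+1, (13|43)=+1; (−1)^{1·0·21}·(+1)^0·(+1)^1 = +1.
v=∞: 43 > 0 and -29 < 0  ⇒  (a,b)_∞ = +1.
v=7: a=7^4·(≡1), b=7^2·(≡5) mod 7; (1|7)=+1, (5|7)=-1; (−1)^{4·2·3}·(+1)^2·(-1)^4 = +1.
v=3: a=3^-4·(≡1), b=3^0·(≡1) mod 3; (1|3)=+1, (1|3)=+1; (−1)^{-4·0·1}·(+1)^0·(+1)^-4 = +1.
v=29: a=29^4·(≡19), b=29^1·(≡5) mod 29; (19|29)=-1, (5|29)=+1; (−1)^{4·1·14}·(-1)^1·(+1)^4 = -1.
v=2: v_2(a)=-4, v_2(b)=-4; units ≡ 3, 3 (mod 8); ε·ε+αω+βω = 1·1+-4·1+-4·1 ≡ 1  ⇒  (a,b)_2 = -1.
(43, -29 / ℚ) ramifies at {2, 29}: a division algebra.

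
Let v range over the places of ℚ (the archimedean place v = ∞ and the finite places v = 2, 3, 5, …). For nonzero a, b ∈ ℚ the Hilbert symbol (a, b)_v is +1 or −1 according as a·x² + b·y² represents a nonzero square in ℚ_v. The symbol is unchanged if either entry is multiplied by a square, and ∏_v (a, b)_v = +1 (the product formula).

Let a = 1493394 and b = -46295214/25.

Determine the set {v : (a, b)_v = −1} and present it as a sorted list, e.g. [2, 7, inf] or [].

[7, 37]

(a, b) ≡ (1554, -48174) mod (ℚ^×)²; places V = {2, 3, 5, 7, 31, 37, ∞}.
(a,b)_31: α=2, u≡4; β=3, v≡11 (mod 31); (4|31)=+1, (11|31)=-1; sign (−1)^0·+1^3·-1^2 = +1.
(a,b)_37: α=1, u≡32; β=1, v≡21 (mod 37); (32|37)=-1, (21|37)=+1; sign (−1)^0·-1^1·+1^1 = -1.
(a,b)_∞: sgn(1554)=+, sgn(-48174)=−, so +1.
(a,b)_3: α=1, u≡2; β=1, v≡1 (mod 3); (2|3)=-1, (1|3)=+1; sign (−1)^1·-1^1·+1^1 = +1.
(a,b)_5: α=0, u≡4; β=-2, v≡1 (mod 5); (4|5)=+1, (1|5)=+1; sign (−1)^0·+1^-2·+1^0 = +1.
(a,b)_7: α=1, u≡3; β=1, v≡3 (mod 7); (3|7)=-1, (3|7)=-1; sign (−1)^1·-1^1·-1^1 = -1.
(a,b)_2: α=1, β=1; u≡1, v≡1 (mod 8); ε(u)ε(v)=0·0, αω(v)=1·0, βω(u)=1·0; sum ≡ 0  ⇒  +1.
(1554, -48174 / ℚ) ramifies at {7, 37}: a division algebra.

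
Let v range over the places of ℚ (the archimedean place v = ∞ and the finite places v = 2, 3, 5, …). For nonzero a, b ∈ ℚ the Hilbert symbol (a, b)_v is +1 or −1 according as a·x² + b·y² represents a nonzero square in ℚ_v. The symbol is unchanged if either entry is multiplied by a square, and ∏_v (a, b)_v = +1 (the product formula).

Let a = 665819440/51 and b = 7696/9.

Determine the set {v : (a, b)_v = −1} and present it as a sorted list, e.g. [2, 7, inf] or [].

[11, 13, 17, 37]

Mod squares: a ≡ 103785, b ≡ 481. Check v ∈ {∞, 2, 3, 5, 11, 13, 17, 37}.
v=13: a=13^2·(≡7), b=13^1·(≡8) mod 13; (7|13)=-1, (8|13)=-1; (−1)^{2·1·6}·(-1)^1·(-1)^2 = -1.
v=11: a=11^3·(≡10), b=11^0·(≡2) mod 11; (10|11)=-1, (2|11)=-1; (−1)^{3·0·5}·(-1)^0·(-1)^3 = -1.
v=5: a=5^1·(≡3), b=5^0·(≡4) mod 5; (3|5)=-1, (4|5)=+1; (−1)^{1·0·2}·(-1)^0·(+1)^1 = +1.
v=3: a=3^-1·(≡2), b=3^-2·(≡1) mod 3; (2|3)=-1, (1|3)=+1; (−1)^{-1·-2·1}·(-1)^-2·(+1)^-1 = +1.
v=17: a=17^-1·(≡8), b=17^0·(≡7) mod 17; (8|17)=+1, (7|17)=-1; (−1)^{-1·0·8}·(+1)^0·(-1)^-1 = -1.
v=∞: 103785 > 0 and 481 > 0  ⇒  (a,b)_∞ = +1.
v=37: a=37^1·(≡28), b=37^1·(≡19) mod 37; (28|37)=+1, (19|37)=-1; (−1)^{1·1·18}·(+1)^1·(-1)^1 = -1.
v=2: v_2(a)=4, v_2(b)=4; units ≡ 1, 1 (mod 8); ε·ε+αω+βω = 0·0+4·0+4·0 ≡ 0  ⇒  (a,b)_2 = +1.
|Ram(103785, 481)| = 4, even; anisotropic at {11, 13, 17, 37}.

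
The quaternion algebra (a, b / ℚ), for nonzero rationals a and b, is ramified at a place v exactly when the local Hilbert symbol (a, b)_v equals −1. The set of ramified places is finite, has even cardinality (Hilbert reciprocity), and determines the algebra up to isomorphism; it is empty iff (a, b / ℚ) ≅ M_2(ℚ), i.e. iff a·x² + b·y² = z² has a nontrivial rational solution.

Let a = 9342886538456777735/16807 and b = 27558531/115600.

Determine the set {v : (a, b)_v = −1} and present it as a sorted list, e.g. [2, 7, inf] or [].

Mod squares: a ≡ 274505, b ≡ 62491. Check v ∈ {∞, 2, 3, 5, 7, 11, 13, 17, 19, 23, 31}.
v=31: a=31^1·(≡1), b=31^0·(≡27) mod 31; (1|31)=+1, (27|31)=-1; (−1)^{1·0·15}·(+1)^0·(-1)^1 = -1.
v=17: a=17^0·(≡3), b=17^-2·(≡2) mod 17; (3|17)=-1, (2|17)=+1; (−1)^{0·-2·8}·(-1)^-2·(+1)^0 = +1.
v=19: a=19^4·(≡18), b=19^1·(≡2) mod 19; (18|19)=-1, (2|19)=-1; (−1)^{4·1·9}·(-1)^1·(-1)^4 = -1.
v=11: a=11^3·(≡2), b=11^1·(≡5) mod 11; (2|11)=-1, (5|11)=+1; (−1)^{3·1·5}·(-1)^1·(+1)^3 = +1.
v=13: a=13^4·(≡10), b=13^1·(≡4) mod 13; (10|13)=+1, (4|13)=+1; (−1)^{4·1·6}·(+1)^1·(+1)^4 = +1.
v=∞: 274505 > 0 and 62491 > 0  ⇒  (a,b)_∞ = +1.
v=7: a=7^-5·(≡2), b=7^2·(≡2) mod 7; (2|7)=+1, (2|7)=+1; (−1)^{-5·2·3}·(+1)^2·(+1)^-5 = +1.
v=5: a=5^1·(≡1), b=5^-2·(≡4) mod 5; (1|5)=+1, (4|5)=+1; (−1)^{1·-2·2}·(+1)^-2·(+1)^1 = +1.
v=23: a=23^3·(≡22), b=23^1·(≡6) mod 23; (22|23)=-1, (6|23)=+1; (−1)^{3·1·11}·(-1)^1·(+1)^3 = +1.
v=3: a=3^0·(≡2), b=3^2·(≡1) mod 3; (2|3)=-1, (1|3)=+1; (−1)^{0·2·1}·(-1)^2·(+1)^0 = +1.
v=2: v_2(a)=0, v_2(b)=-4; units ≡ 1, 3 (mod 8); ε·ε+αω+βω = 0·1+0·1+-4·0 ≡ 0  ⇒  (a,b)_2 = +1.
Ram(274505, 62491) = {19, 31}; no ℚ_19-point on the conic.

[19, 31]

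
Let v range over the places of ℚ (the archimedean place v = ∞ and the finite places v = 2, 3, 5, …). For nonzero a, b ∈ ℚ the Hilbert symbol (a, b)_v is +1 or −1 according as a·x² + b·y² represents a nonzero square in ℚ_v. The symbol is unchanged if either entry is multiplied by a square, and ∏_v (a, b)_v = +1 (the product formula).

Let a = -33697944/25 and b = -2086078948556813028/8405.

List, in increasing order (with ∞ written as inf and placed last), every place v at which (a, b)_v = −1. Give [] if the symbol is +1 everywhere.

Mod squares: a ≡ -104006, b ≡ -146965. Check v ∈ {∞, 2, 3, 5, 7, 13, 17, 19, 23, 41}.
v=19: a=19^1·(≡6), b=19^3·(≡16) mod 19; (6|19)=+1, (16|19)=+1; (−1)^{1·3·9}·(+1)^3·(+1)^1 = -1.
v=17: a=17^1·(≡13), b=17^3·(≡2) mod 17; (13|17)=+1, (2|17)=+1; (−1)^{1·3·8}·(+1)^3·(+1)^1 = +1.
v=23: a=23^1·(≡9), b=23^2·(≡21) mod 23; (9|23)=+1, (21|23)=-1; (−1)^{1·2·11}·(+1)^2·(-1)^1 = -1.
v=2: v_2(a)=3, v_2(b)=2; units ≡ 5, 3 (mod 8); ε·ε+αω+βω = 0·1+3·1+2·1 ≡ 1  ⇒  (a,b)_2 = -1.
v=3: a=3^4·(≡1), b=3^8·(≡2) mod 3; (1|3)=+1, (2|3)=-1; (−1)^{4·8·1}·(+1)^8·(-1)^4 = +1.
v=13: a=13^0·(≡7), b=13^1·(≡11) mod 13; (7|13)=-1, (11|13)=-1; (−1)^{0·1·6}·(-1)^1·(-1)^0 = -1.
v=7: a=7^1·(≡5), b=7^3·(≡5) mod 7; (5|7)=-1, (5|7)=-1; (−1)^{1·3·3}·(-1)^3·(-1)^1 = -1.
v=5: a=5^-2·(≡1), b=5^-1·(≡2) mod 5; (1|5)=+1, (2|5)=-1; (−1)^{-2·-1·2}·(+1)^-1·(-1)^-2 = +1.
v=∞: -104006 < 0 and -146965 < 0  ⇒  (a,b)_∞ = -1.
v=41: a=41^0·(≡13), b=41^-2·(≡23) mod 41; (13|41)=-1, (23|41)=+1; (−1)^{0·-2·20}·(-1)^-2·(+1)^0 = +1.
Ram(-104006, -146965) = {2, 7, 13, 19, 23, ∞}; no ℚ_2-point on the conic.

[2, 7, 13, 19, 23, inf]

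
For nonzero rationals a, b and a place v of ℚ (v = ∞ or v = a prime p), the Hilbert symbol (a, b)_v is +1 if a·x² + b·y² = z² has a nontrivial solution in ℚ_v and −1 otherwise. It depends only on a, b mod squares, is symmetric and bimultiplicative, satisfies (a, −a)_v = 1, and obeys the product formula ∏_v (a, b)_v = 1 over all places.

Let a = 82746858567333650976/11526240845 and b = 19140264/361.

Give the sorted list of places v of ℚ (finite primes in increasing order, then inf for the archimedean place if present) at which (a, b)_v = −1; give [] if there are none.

(a, b) ≡ (330, 26) mod (ℚ^×)²; places V = {2, 3, 5, 7, 11, 13, 19, ∞}.
(a,b)_2: α=5, β=3; u≡5, v≡5 (mod 8); ε(u)ε(v)=0·0, αω(v)=5·1, βω(u)=3·1; sum ≡ 0  ⇒  +1.
(a,b)_13: α=8, u≡8; β=3, v≡8 (mod 13); (8|13)=-1, (8|13)=-1; sign (−1)^0·-1^3·-1^8 = -1.
(a,b)_5: α=-1, u≡4; β=0, v≡4 (mod 5); (4|5)=+1, (4|5)=+1; sign (−1)^0·+1^0·+1^-1 = +1.
(a,b)_7: α=-2, u≡4; β=0, v≡6 (mod 7); (4|7)=+1, (6|7)=-1; sign (−1)^0·+1^0·-1^-2 = +1.
(a,b)_19: α=-6, u≡6; β=-2, v≡6 (mod 19); (6|19)=+1, (6|19)=+1; sign (−1)^0·+1^-2·+1^-6 = +1.
(a,b)_3: α=9, u≡2; β=2, v≡2 (mod 3); (2|3)=-1, (2|3)=-1; sign (−1)^0·-1^2·-1^9 = -1.
(a,b)_∞: sgn(330)=+, sgn(26)=+, so +1.
(a,b)_11: α=5, u≡6; β=2, v≡9 (mod 11); (6|11)=-1, (9|11)=+1; sign (−1)^0·-1^2·+1^5 = +1.
Ram(330, 26) = {3, 13}; no ℚ_3-point on the conic.

[3, 13]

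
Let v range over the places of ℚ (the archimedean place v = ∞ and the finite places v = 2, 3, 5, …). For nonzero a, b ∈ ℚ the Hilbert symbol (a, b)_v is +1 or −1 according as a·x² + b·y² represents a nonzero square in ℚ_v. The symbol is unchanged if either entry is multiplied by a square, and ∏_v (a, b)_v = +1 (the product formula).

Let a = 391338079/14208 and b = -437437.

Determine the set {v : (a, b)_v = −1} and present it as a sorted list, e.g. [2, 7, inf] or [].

Mod squares: a ≡ 6882, b ≡ -437437. Check v ∈ {∞, 2, 3, 7, 11, 13, 17, 19, 23, 31, 37}.
v=3: a=3^-1·(≡2), b=3^0·(≡2) mod 3; (2|3)=-1, (2|3)=-1; (−1)^{-1·0·1}·(-1)^0·(-1)^-1 = -1.
v=31: a=31^1·(≡2), b=31^0·(≡4) mod 31; (2|31)=+1, (4|31)=+1; (−1)^{1·0·15}·(+1)^0·(+1)^1 = +1.
v=19: a=19^2·(≡11), b=19^1·(≡5) mod 19; (11|19)=+1, (5|19)=+1; (−1)^{2·1·9}·(+1)^1·(+1)^2 = +1.
v=2: v_2(a)=-7, v_2(b)=0; units ≡ 1, 3 (mod 8); ε·ε+αω+βω = 0·1+-7·1+0·0 ≡ 1  ⇒  (a,b)_2 = -1.
v=11: a=11^2·(≡8), b=11^1·(≡9) mod 11; (8|11)=-1, (9|11)=+1; (−1)^{2·1·5}·(-1)^1·(+1)^2 = -1.
v=∞: 6882 > 0 and -437437 < 0  ⇒  (a,b)_∞ = +1.
v=7: a=7^0·(≡4), b=7^1·(≡5) mod 7; (4|7)=+1, (5|7)=-1; (−1)^{0·1·3}·(+1)^1·(-1)^0 = +1.
v=13: a=13^0·(≡11), b=13^1·(≡8) mod 13; (11|13)=-1, (8|13)=-1; (−1)^{0·1·6}·(-1)^1·(-1)^0 = -1.
v=23: a=23^0·(≡15), b=23^1·(≡2) mod 23; (15|23)=-1, (2|23)=+1; (−1)^{0·1·11}·(-1)^1·(+1)^0 = -1.
v=37: a=37^-1·(≡26), b=37^0·(≡14) mod 37; (26|37)=+1, (14|37)=-1; (−1)^{-1·0·18}·(+1)^0·(-1)^-1 = -1.
v=17: a=17^2·(≡6), b=17^0·(≡7) mod 17; (6|17)=-1, (7|17)=-1; (−1)^{2·0·8}·(-1)^0·(-1)^2 = +1.
(6882, -437437 / ℚ) ramifies at {2, 3, 11, 13, 23, 37}: a division algebra.

[2, 3, 11, 13, 23, 37]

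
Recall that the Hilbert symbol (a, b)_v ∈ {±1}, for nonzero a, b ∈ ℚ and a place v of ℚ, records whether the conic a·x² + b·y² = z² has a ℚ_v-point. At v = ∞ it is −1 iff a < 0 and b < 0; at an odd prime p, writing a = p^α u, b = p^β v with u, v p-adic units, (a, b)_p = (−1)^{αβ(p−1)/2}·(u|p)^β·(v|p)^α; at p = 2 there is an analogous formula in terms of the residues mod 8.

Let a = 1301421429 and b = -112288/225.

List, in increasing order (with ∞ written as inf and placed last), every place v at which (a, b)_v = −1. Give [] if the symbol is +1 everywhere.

(a, b) ≡ (29, -58) mod (ℚ^×)²; places V = {2, 3, 5, 7, 11, 29, ∞}.
(a,b)_29: α=3, u≡1; β=1, v≡27 (mod 29); (1|29)=+1, (27|29)=-1; sign (−1)^0·+1^1·-1^3 = -1.
(a,b)_2: α=0, β=5; u≡5, v≡3 (mod 8); ε(u)ε(v)=0·1, αω(v)=0·1, βω(u)=5·1; sum ≡ 1  ⇒  -1.
(a,b)_7: α=2, u≡4; β=0, v≡6 (mod 7); (4|7)=+1, (6|7)=-1; sign (−1)^0·+1^0·-1^2 = +1.
(a,b)_5: α=0, u≡4; β=-2, v≡3 (mod 5); (4|5)=+1, (3|5)=-1; sign (−1)^0·+1^-2·-1^0 = +1.
(a,b)_11: α=2, u≡2; β=2, v≡8 (mod 11); (2|11)=-1, (8|11)=-1; sign (−1)^0·-1^2·-1^2 = +1.
(a,b)_3: α=2, u≡2; β=-2, v≡2 (mod 3); (2|3)=-1, (2|3)=-1; sign (−1)^0·-1^-2·-1^2 = +1.
(a,b)_∞: sgn(29)=+, sgn(-58)=−, so +1.
|Ram(29, -58)| = 2, even; anisotropic at {2, 29}.

[2, 29]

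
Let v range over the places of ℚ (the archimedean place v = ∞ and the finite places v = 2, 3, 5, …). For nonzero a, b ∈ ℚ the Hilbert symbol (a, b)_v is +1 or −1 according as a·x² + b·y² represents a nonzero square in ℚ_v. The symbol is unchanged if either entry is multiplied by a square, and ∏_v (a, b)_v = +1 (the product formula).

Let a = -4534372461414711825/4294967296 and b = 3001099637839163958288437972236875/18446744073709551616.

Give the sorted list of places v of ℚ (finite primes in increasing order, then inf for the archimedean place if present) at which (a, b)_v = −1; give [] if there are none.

[2, 3, 13, 17]

(a, b) ≡ (-2697, 6851) mod (ℚ^×)²; places V = {2, 3, 5, 7, 13, 17, 19, 29, 31, ∞}.
(a,b)_7: α=2, u≡5; β=4, v≡5 (mod 7); (5|7)=-1, (5|7)=-1; sign (−1)^0·-1^4·-1^2 = +1.
(a,b)_2: α=-32, β=-64; u≡7, v≡3 (mod 8); ε(u)ε(v)=1·1, αω(v)=-32·1, βω(u)=-64·0; sum ≡ 1  ⇒  -1.
(a,b)_∞: sgn(-2697)=−, sgn(6851)=+, so +1.
(a,b)_19: α=2, u≡5; β=4, v≡4 (mod 19); (5|19)=+1, (4|19)=+1; sign (−1)^0·+1^4·+1^2 = +1.
(a,b)_31: α=3, u≡3; β=5, v≡10 (mod 31); (3|31)=-1, (10|31)=+1; sign (−1)^1·-1^5·+1^3 = +1.
(a,b)_17: α=2, u≡14; β=3, v≡5 (mod 17); (14|17)=-1, (5|17)=-1; sign (−1)^0·-1^3·-1^2 = -1.
(a,b)_29: α=1, u≡6; β=2, v≡1 (mod 29); (6|29)=+1, (1|29)=+1; sign (−1)^0·+1^2·+1^1 = +1.
(a,b)_5: α=2, u≡2; β=4, v≡4 (mod 5); (2|5)=-1, (4|5)=+1; sign (−1)^0·-1^4·+1^2 = +1.
(a,b)_3: α=5, u≡1; β=10, v≡2 (mod 3); (1|3)=+1, (2|3)=-1; sign (−1)^0·+1^10·-1^5 = -1.
(a,b)_13: α=2, u≡11; β=3, v≡8 (mod 13); (11|13)=-1, (8|13)=-1; sign (−1)^0·-1^3·-1^2 = -1.
Ram(-2697, 6851) = {2, 3, 13, 17}; no ℚ_2-point on the conic.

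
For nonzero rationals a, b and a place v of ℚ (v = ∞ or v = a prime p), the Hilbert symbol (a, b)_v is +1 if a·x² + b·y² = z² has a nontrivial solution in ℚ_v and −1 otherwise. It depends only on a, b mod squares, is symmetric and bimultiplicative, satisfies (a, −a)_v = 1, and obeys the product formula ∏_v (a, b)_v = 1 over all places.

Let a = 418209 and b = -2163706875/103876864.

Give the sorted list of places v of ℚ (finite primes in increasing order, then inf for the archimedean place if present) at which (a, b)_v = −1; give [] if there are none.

[19, 29]

(a, b) ≡ (418209, -11) mod (ℚ^×)²; places V = {2, 3, 5, 7, 11, 13, 17, 19, 23, 29, ∞}.
(a,b)_17: α=0, u≡9; β=2, v≡6 (mod 17); (9|17)=+1, (6|17)=-1; sign (−1)^0·+1^2·-1^0 = +1.
(a,b)_7: α=0, u≡1; β=-4, v≡5 (mod 7); (1|7)=+1, (5|7)=-1; sign (−1)^0·+1^-4·-1^0 = +1.
(a,b)_5: α=0, u≡4; β=4, v≡1 (mod 5); (4|5)=+1, (1|5)=+1; sign (−1)^0·+1^4·+1^0 = +1.
(a,b)_19: α=1, u≡9; β=0, v≡13 (mod 19); (9|19)=+1, (13|19)=-1; sign (−1)^0·+1^0·-1^1 = -1.
(a,b)_13: α=0, u≡12; β=-2, v≡7 (mod 13); (12|13)=+1, (7|13)=-1; sign (−1)^0·+1^-2·-1^0 = +1.
(a,b)_23: α=1, u≡13; β=0, v≡18 (mod 23); (13|23)=+1, (18|23)=+1; sign (−1)^0·+1^0·+1^1 = +1.
(a,b)_∞: sgn(418209)=+, sgn(-11)=−, so +1.
(a,b)_2: α=0, β=-8; u≡1, v≡5 (mod 8); ε(u)ε(v)=0·0, αω(v)=0·1, βω(u)=-8·0; sum ≡ 0  ⇒  +1.
(a,b)_3: α=1, u≡2; β=2, v≡1 (mod 3); (2|3)=-1, (1|3)=+1; sign (−1)^0·-1^2·+1^1 = +1.
(a,b)_29: α=1, u≡8; β=0, v≡11 (mod 29); (8|29)=-1, (11|29)=-1; sign (−1)^0·-1^0·-1^1 = -1.
(a,b)_11: α=1, u≡3; β=3, v≡7 (mod 11); (3|11)=+1, (7|11)=-1; sign (−1)^1·+1^3·-1^1 = +1.
Ram(418209, -11) = {19, 29}; no ℚ_19-point on the conic.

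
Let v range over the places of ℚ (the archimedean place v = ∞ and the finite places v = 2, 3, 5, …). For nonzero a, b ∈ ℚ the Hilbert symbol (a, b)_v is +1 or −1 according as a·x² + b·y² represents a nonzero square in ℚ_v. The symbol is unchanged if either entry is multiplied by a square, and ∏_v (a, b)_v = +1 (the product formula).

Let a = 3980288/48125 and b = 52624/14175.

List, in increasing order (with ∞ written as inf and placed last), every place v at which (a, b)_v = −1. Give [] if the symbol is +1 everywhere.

[2, 23]

Mod squares: a ≡ 1771, b ≡ 23023. Check v ∈ {∞, 2, 3, 5, 7, 11, 13, 23}.
v=7: a=7^-1·(≡4), b=7^-1·(≡6) mod 7; (4|7)=+1, (6|7)=-1; (−1)^{-1·-1·3}·(+1)^-1·(-1)^-1 = +1.
v=3: a=3^0·(≡1), b=3^-4·(≡1) mod 3; (1|3)=+1, (1|3)=+1; (−1)^{0·-4·1}·(+1)^-4·(+1)^0 = +1.
v=11: a=11^-1·(≡6), b=11^1·(≡3) mod 11; (6|11)=-1, (3|11)=+1; (−1)^{-1·1·5}·(-1)^1·(+1)^-1 = +1.
v=5: a=5^-4·(≡4), b=5^-2·(≡2) mod 5; (4|5)=+1, (2|5)=-1; (−1)^{-4·-2·2}·(+1)^-2·(-1)^-4 = +1.
v=∞: 1771 > 0 and 23023 > 0  ⇒  (a,b)_∞ = +1.
v=2: v_2(a)=10, v_2(b)=4; units ≡ 3, 7 (mod 8); ε·ε+αω+βω = 1·1+10·0+4·1 ≡ 1  ⇒  (a,b)_2 = -1.
v=13: a=13^2·(≡4), b=13^1·(≡1) mod 13; (4|13)=+1, (1|13)=+1; (−1)^{2·1·6}·(+1)^1·(+1)^2 = +1.
v=23: a=23^1·(≡3), b=23^1·(≡18) mod 23; (3|23)=+1, (18|23)=+1; (−1)^{1·1·11}·(+1)^1·(+1)^1 = -1.
(1771, 23023 / ℚ) ramifies at {2, 23}: a division algebra.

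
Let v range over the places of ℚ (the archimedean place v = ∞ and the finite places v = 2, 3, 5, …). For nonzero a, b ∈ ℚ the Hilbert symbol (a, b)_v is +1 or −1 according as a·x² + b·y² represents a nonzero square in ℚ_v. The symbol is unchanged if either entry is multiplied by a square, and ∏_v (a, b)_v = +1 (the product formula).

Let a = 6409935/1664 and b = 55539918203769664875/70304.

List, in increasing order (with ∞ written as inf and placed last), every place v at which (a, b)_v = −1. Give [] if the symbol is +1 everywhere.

[3, 5, 13, 19]

Mod squares: a ≡ 41990, b ≡ 3905070. Check v ∈ {∞, 2, 3, 5, 7, 13, 17, 19, 31}.
v=7: a=7^2·(≡4), b=7^4·(≡2) mod 7; (4|7)=+1, (2|7)=+1; (−1)^{2·4·3}·(+1)^4·(+1)^2 = +1.
v=3: a=3^4·(≡2), b=3^11·(≡2) mod 3; (2|3)=-1, (2|3)=-1; (−1)^{4·11·1}·(-1)^11·(-1)^4 = -1.
v=17: a=17^1·(≡11), b=17^3·(≡11) mod 17; (11|17)=-1, (11|17)=-1; (−1)^{1·3·8}·(-1)^3·(-1)^1 = +1.
v=19: a=19^1·(≡7), b=19^3·(≡7) mod 19; (7|19)=+1, (7|19)=+1; (−1)^{1·3·9}·(+1)^3·(+1)^1 = -1.
v=∞: 41990 > 0 and 3905070 > 0  ⇒  (a,b)_∞ = +1.
v=2: v_2(a)=-7, v_2(b)=-5; units ≡ 3, 7 (mod 8); ε·ε+αω+βω = 1·1+-7·0+-5·1 ≡ 0  ⇒  (a,b)_2 = +1.
v=13: a=13^-1·(≡7), b=13^-3·(≡9) mod 13; (7|13)=-1, (9|13)=+1; (−1)^{-1·-3·6}·(-1)^-3·(+1)^-1 = -1.
v=31: a=31^0·(≡9), b=31^1·(≡27) mod 31; (9|31)=+1, (27|31)=-1; (−1)^{0·1·15}·(+1)^1·(-1)^0 = +1.
v=5: a=5^1·(≡3), b=5^3·(≡1) mod 5; (3|5)=-1, (1|5)=+1; (−1)^{1·3·2}·(-1)^3·(+1)^1 = -1.
(41990, 3905070 / ℚ) ramifies at {3, 5, 13, 19}: a division algebra.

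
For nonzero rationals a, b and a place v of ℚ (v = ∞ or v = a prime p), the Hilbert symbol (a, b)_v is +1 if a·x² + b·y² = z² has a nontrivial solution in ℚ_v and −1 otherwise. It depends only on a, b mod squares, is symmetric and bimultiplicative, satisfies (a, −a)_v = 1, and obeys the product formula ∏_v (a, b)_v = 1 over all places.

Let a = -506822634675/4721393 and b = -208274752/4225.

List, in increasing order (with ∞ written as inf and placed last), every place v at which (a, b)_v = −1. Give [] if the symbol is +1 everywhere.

[7, 17, 41, inf]

(a, b) ≡ (-464899, -3254293) mod (ℚ^×)²; places V = {2, 3, 5, 7, 13, 17, 23, 29, 31, 41, ∞}.
(a,b)_13: α=0, u≡7; β=-2, v≡10 (mod 13); (7|13)=-1, (10|13)=+1; sign (−1)^0·-1^-2·+1^0 = +1.
(a,b)_41: α=3, u≡40; β=1, v≡14 (mod 41); (40|41)=+1, (14|41)=-1; sign (−1)^0·+1^1·-1^3 = -1.
(a,b)_2: α=0, β=6; u≡5, v≡3 (mod 8); ε(u)ε(v)=0·1, αω(v)=0·1, βω(u)=6·1; sum ≡ 0  ⇒  +1.
(a,b)_31: α=-2, u≡5; β=0, v≡9 (mod 31); (5|31)=+1, (9|31)=+1; sign (−1)^0·+1^0·+1^-2 = +1.
(a,b)_29: α=1, u≡7; β=1, v≡1 (mod 29); (7|29)=+1, (1|29)=+1; sign (−1)^0·+1^1·+1^1 = +1.
(a,b)_17: α=-3, u≡5; β=1, v≡4 (mod 17); (5|17)=-1, (4|17)=+1; sign (−1)^0·-1^1·+1^-3 = -1.
(a,b)_3: α=2, u≡2; β=0, v≡2 (mod 3); (2|3)=-1, (2|3)=-1; sign (−1)^0·-1^0·-1^2 = +1.
(a,b)_23: α=1, u≡3; β=1, v≡20 (mod 23); (3|23)=+1, (20|23)=-1; sign (−1)^1·+1^1·-1^1 = +1.
(a,b)_5: α=2, u≡1; β=-2, v≡2 (mod 5); (1|5)=+1, (2|5)=-1; sign (−1)^0·+1^-2·-1^2 = +1.
(a,b)_∞: sgn(-464899)=−, sgn(-3254293)=−, so -1.
(a,b)_7: α=2, u≡6; β=1, v≡5 (mod 7); (6|7)=-1, (5|7)=-1; sign (−1)^0·-1^1·-1^2 = -1.
Ram(-464899, -3254293) = {7, 17, 41, ∞}; no ℚ_7-point on the conic.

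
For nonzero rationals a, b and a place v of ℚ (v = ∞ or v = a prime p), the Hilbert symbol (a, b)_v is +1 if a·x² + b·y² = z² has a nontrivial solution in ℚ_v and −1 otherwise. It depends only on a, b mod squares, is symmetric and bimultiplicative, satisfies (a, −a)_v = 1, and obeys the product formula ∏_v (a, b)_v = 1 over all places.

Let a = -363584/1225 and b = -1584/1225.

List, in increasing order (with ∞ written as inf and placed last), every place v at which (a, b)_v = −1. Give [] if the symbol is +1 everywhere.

[11, 13, 19, inf]

(a, b) ≡ (-5681, -11) mod (ℚ^×)²; places V = {2, 3, 5, 7, 11, 13, 19, 23, ∞}.
(a,b)_∞: sgn(-5681)=−, sgn(-11)=−, so -1.
(a,b)_5: α=-2, u≡4; β=-2, v≡4 (mod 5); (4|5)=+1, (4|5)=+1; sign (−1)^0·+1^-2·+1^-2 = +1.
(a,b)_7: α=-2, u≡6; β=-2, v≡3 (mod 7); (6|7)=-1, (3|7)=-1; sign (−1)^0·-1^-2·-1^-2 = +1.
(a,b)_13: α=1, u≡7; β=0, v≡5 (mod 13); (7|13)=-1, (5|13)=-1; sign (−1)^0·-1^0·-1^1 = -1.
(a,b)_23: α=1, u≡18; β=0, v≡12 (mod 23); (18|23)=+1, (12|23)=+1; sign (−1)^0·+1^0·+1^1 = +1.
(a,b)_2: α=6, β=4; u≡7, v≡5 (mod 8); ε(u)ε(v)=1·0, αω(v)=6·1, βω(u)=4·0; sum ≡ 0  ⇒  +1.
(a,b)_3: α=0, u≡1; β=2, v≡1 (mod 3); (1|3)=+1, (1|3)=+1; sign (−1)^0·+1^2·+1^0 = +1.
(a,b)_19: α=1, u≡6; β=0, v≡14 (mod 19); (6|19)=+1, (14|19)=-1; sign (−1)^0·+1^0·-1^1 = -1.
(a,b)_11: α=0, u≡8; β=1, v≡8 (mod 11); (8|11)=-1, (8|11)=-1; sign (−1)^0·-1^1·-1^0 = -1.
|Ram(-5681, -11)| = 4, even; anisotropic at {11, 13, 19, ∞}.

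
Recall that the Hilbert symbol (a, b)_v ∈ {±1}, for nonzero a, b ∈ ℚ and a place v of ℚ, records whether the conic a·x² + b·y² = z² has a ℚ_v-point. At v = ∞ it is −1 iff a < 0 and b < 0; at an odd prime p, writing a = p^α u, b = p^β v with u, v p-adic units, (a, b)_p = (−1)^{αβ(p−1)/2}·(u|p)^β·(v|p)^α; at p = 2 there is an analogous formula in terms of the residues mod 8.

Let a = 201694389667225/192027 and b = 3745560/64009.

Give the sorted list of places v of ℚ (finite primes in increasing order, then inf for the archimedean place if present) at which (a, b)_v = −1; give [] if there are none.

[3, 5]

(a, b) ≡ (3, 390) mod (ℚ^×)²; places V = {2, 3, 5, 7, 11, 13, 23, ∞}.
(a,b)_23: α=-2, u≡3; β=-2, v≡17 (mod 23); (3|23)=+1, (17|23)=-1; sign (−1)^0·+1^-2·-1^-2 = +1.
(a,b)_5: α=2, u≡2; β=1, v≡3 (mod 5); (2|5)=-1, (3|5)=-1; sign (−1)^0·-1^1·-1^2 = -1.
(a,b)_13: α=4, u≡12; β=1, v≡4 (mod 13); (12|13)=+1, (4|13)=+1; sign (−1)^0·+1^1·+1^4 = +1.
(a,b)_∞: sgn(3)=+, sgn(390)=+, so +1.
(a,b)_7: α=10, u≡6; β=4, v≡6 (mod 7); (6|7)=-1, (6|7)=-1; sign (−1)^0·-1^4·-1^10 = +1.
(a,b)_3: α=-1, u≡1; β=1, v≡1 (mod 3); (1|3)=+1, (1|3)=+1; sign (−1)^1·+1^1·+1^-1 = -1.
(a,b)_2: α=0, β=3; u≡3, v≡3 (mod 8); ε(u)ε(v)=1·1, αω(v)=0·1, βω(u)=3·1; sum ≡ 0  ⇒  +1.
(a,b)_11: α=-2, u≡5; β=-2, v≡5 (mod 11); (5|11)=+1, (5|11)=+1; sign (−1)^0·+1^-2·+1^-2 = +1.
|Ram(3, 390)| = 2, even; anisotropic at {3, 5}.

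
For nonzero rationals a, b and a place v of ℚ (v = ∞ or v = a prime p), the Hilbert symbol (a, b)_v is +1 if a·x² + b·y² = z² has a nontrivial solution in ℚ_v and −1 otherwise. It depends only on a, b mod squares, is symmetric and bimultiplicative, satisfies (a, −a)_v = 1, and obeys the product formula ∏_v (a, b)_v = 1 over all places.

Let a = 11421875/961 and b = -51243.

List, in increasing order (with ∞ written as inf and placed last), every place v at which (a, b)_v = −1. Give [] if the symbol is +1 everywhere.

Mod squares: a ≡ 731, b ≡ -51243. Check v ∈ {∞, 2, 3, 5, 17, 19, 29, 31, 43}.
v=43: a=43^1·(≡21), b=43^0·(≡13) mod 43; (21|43)=+1, (13|43)=+1; (−1)^{1·0·21}·(+1)^0·(+1)^1 = +1.
v=∞: 731 > 0 and -51243 < 0  ⇒  (a,b)_∞ = +1.
v=29: a=29^0·(≡20), b=29^1·(≡2) mod 29; (20|29)=+1, (2|29)=-1; (−1)^{0·1·14}·(+1)^1·(-1)^0 = +1.
v=19: a=19^0·(≡4), b=19^1·(≡1) mod 19; (4|19)=+1, (1|19)=+1; (−1)^{0·1·9}·(+1)^1·(+1)^0 = +1.
v=31: a=31^-2·(≡18), b=31^1·(≡21) mod 31; (18|31)=+1, (21|31)=-1; (−1)^{-2·1·15}·(+1)^1·(-1)^-2 = +1.
v=5: a=5^6·(≡1), b=5^0·(≡2) mod 5; (1|5)=+1, (2|5)=-1; (−1)^{6·0·2}·(+1)^0·(-1)^6 = +1.
v=2: v_2(a)=0, v_2(b)=0; units ≡ 3, 5 (mod 8); ε·ε+αω+βω = 1·0+0·1+0·1 ≡ 0  ⇒  (a,b)_2 = +1.
v=17: a=17^1·(≡2), b=17^0·(≡12) mod 17; (2|17)=+1, (12|17)=-1; (−1)^{1·0·8}·(+1)^0·(-1)^1 = -1.
v=3: a=3^0·(≡2), b=3^1·(≡1) mod 3; (2|3)=-1, (1|3)=+1; (−1)^{0·1·1}·(-1)^1·(+1)^0 = -1.
Ram(731, -51243) = {3, 17}; no ℚ_3-point on the conic.

[3, 17]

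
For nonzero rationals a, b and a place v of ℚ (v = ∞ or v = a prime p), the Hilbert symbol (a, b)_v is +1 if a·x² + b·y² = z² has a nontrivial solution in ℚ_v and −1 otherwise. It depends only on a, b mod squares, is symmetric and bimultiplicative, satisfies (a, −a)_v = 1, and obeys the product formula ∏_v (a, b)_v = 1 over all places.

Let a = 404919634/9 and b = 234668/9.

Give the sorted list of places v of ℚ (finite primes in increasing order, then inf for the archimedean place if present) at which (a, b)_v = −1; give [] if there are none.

(a, b) ≡ (34, 203) mod (ℚ^×)²; places V = {2, 3, 7, 17, 29, ∞}.
(a,b)_7: α=2, u≡6; β=1, v≡4 (mod 7); (6|7)=-1, (4|7)=+1; sign (−1)^0·-1^1·+1^2 = -1.
(a,b)_29: α=2, u≡5; β=1, v≡13 (mod 29); (5|29)=+1, (13|29)=+1; sign (−1)^0·+1^1·+1^2 = +1.
(a,b)_3: α=-2, u≡1; β=-2, v≡2 (mod 3); (1|3)=+1, (2|3)=-1; sign (−1)^0·+1^-2·-1^-2 = +1.
(a,b)_∞: sgn(34)=+, sgn(203)=+, so +1.
(a,b)_17: α=3, u≡4; β=2, v≡9 (mod 17); (4|17)=+1, (9|17)=+1; sign (−1)^0·+1^2·+1^3 = +1.
(a,b)_2: α=1, β=2; u≡1, v≡3 (mod 8); ε(u)ε(v)=0·1, αω(v)=1·1, βω(u)=2·0; sum ≡ 1  ⇒  -1.
|Ram(34, 203)| = 2, even; anisotropic at {2, 7}.

[2, 7]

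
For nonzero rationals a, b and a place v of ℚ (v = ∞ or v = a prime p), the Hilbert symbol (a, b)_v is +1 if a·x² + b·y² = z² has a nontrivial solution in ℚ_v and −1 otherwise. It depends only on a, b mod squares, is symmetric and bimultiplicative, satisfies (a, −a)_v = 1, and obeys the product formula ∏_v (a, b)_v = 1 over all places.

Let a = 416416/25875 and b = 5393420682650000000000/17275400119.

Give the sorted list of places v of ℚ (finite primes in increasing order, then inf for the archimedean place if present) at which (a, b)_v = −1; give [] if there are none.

[2, 7]

Mod squares: a ≡ 17710, b ≡ 25415. Check v ∈ {∞, 2, 3, 5, 7, 11, 13, 17, 23}.
v=7: a=7^1·(≡3), b=7^4·(≡6) mod 7; (3|7)=-1, (6|7)=-1; (−1)^{1·4·3}·(-1)^4·(-1)^1 = -1.
v=11: a=11^1·(≡9), b=11^2·(≡4) mod 11; (9|11)=+1, (4|11)=+1; (−1)^{1·2·5}·(+1)^2·(+1)^1 = +1.
v=3: a=3^-2·(≡1), b=3^0·(≡2) mod 3; (1|3)=+1, (2|3)=-1; (−1)^{-2·0·1}·(+1)^0·(-1)^-2 = +1.
v=17: a=17^0·(≡1), b=17^-5·(≡13) mod 17; (1|17)=+1, (13|17)=+1; (−1)^{0·-5·8}·(+1)^-5·(+1)^0 = +1.
v=13: a=13^2·(≡4), b=13^5·(≡11) mod 13; (4|13)=+1, (11|13)=-1; (−1)^{2·5·6}·(+1)^5·(-1)^2 = +1.
v=23: a=23^-1·(≡11), b=23^-3·(≡8) mod 23; (11|23)=-1, (8|23)=+1; (−1)^{-1·-3·11}·(-1)^-3·(+1)^-1 = +1.
v=∞: 17710 > 0 and 25415 > 0  ⇒  (a,b)_∞ = +1.
v=5: a=5^-3·(≡3), b=5^11·(≡3) mod 5; (3|5)=-1, (3|5)=-1; (−1)^{-3·11·2}·(-1)^11·(-1)^-3 = +1.
v=2: v_2(a)=5, v_2(b)=10; units ≡ 7, 7 (mod 8); ε·ε+αω+βω = 1·1+5·0+10·0 ≡ 1  ⇒  (a,b)_2 = -1.
Ram(17710, 25415) = {2, 7}; no ℚ_2-point on the conic.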